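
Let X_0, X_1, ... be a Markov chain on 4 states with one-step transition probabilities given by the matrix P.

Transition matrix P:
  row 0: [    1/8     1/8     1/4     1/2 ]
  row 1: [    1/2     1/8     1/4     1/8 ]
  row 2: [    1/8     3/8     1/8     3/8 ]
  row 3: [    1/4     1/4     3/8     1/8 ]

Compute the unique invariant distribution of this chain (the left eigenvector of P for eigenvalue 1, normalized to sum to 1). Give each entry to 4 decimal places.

Balance equations π_j = Σ_i π_i·P[i][j]:
  π_0 = 1/8·π_0 + 1/2·π_1 + 1/8·π_2 + 1/4·π_3
  π_1 = 1/8·π_0 + 1/8·π_1 + 3/8·π_2 + 1/4·π_3
  π_2 = 1/4·π_0 + 1/4·π_1 + 1/8·π_2 + 3/8·π_3
  normalize: π_0 + π_1 + π_2 + π_3 = 1
Solving the linear system gives exactly π = [29/119, 186/833, 211/833, 233/833].

π = [0.2437, 0.2233, 0.2533, 0.2797]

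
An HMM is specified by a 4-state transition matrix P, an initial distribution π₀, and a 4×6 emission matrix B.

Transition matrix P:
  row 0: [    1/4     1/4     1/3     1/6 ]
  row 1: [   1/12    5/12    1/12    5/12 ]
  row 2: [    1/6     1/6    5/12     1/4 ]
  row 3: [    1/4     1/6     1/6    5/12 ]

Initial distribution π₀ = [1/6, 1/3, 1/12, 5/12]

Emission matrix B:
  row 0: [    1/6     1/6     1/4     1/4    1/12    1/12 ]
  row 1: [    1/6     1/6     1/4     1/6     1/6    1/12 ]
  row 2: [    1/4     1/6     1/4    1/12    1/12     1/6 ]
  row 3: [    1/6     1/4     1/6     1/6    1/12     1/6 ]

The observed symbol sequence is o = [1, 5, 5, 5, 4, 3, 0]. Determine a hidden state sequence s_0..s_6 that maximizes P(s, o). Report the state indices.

path = [3, 3, 3, 3, 3, 0, 2]

t=0: δ = [2.778e-02, 5.556e-02, 1.389e-02, 1.042e-01]  (obs o_0=1)
t=1: δ = [2.170e-03, 1.929e-03, 2.894e-03, 7.234e-03]  ψ = [3, 1, 3, 3]  (obs o_1=5)
t=2: δ = [1.507e-04, 1.005e-04, 2.009e-04, 5.023e-04]  ψ = [3, 3, 2, 3]  (obs o_2=5)
t=3: δ = [1.047e-05, 6.977e-06, 1.395e-05, 3.489e-05]  ψ = [3, 3, 2, 3]  (obs o_3=5)
t=4: δ = [7.268e-07, 9.690e-07, 4.845e-07, 1.211e-06]  ψ = [3, 3, 2, 3]  (obs o_4=4)
t=5: δ = [7.571e-08, 6.729e-08, 2.019e-08, 8.412e-08]  ψ = [3, 1, 0, 3]  (obs o_5=3)
t=6: δ = [3.505e-09, 4.673e-09, 6.309e-09, 5.841e-09]  ψ = [3, 1, 0, 3]  (obs o_6=0)
backtrack: best end state = 2; path = [3, 3, 3, 3, 3, 0, 2]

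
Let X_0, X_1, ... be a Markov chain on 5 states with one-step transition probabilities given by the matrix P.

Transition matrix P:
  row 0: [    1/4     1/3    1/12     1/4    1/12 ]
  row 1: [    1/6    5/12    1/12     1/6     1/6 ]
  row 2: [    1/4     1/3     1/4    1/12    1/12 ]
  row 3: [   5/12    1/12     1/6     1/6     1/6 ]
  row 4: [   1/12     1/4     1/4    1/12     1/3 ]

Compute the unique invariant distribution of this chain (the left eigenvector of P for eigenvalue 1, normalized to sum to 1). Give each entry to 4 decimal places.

Balance equations π_j = Σ_i π_i·P[i][j]:
  π_0 = 1/4·π_0 + 1/6·π_1 + 1/4·π_2 + 5/12·π_3 + 1/12·π_4
  π_1 = 1/3·π_0 + 5/12·π_1 + 1/3·π_2 + 1/12·π_3 + 1/4·π_4
  π_2 = 1/12·π_0 + 1/12·π_1 + 1/4·π_2 + 1/6·π_3 + 1/4·π_4
  π_3 = 1/4·π_0 + 1/6·π_1 + 1/12·π_2 + 1/6·π_3 + 1/12·π_4
  normalize: π_0 + π_1 + π_2 + π_3 + π_4 = 1
Solving the linear system gives exactly π = [267/1192, 91/298, 177/1192, 95/596, 97/596].

π = [0.2240, 0.3054, 0.1485, 0.1594, 0.1628]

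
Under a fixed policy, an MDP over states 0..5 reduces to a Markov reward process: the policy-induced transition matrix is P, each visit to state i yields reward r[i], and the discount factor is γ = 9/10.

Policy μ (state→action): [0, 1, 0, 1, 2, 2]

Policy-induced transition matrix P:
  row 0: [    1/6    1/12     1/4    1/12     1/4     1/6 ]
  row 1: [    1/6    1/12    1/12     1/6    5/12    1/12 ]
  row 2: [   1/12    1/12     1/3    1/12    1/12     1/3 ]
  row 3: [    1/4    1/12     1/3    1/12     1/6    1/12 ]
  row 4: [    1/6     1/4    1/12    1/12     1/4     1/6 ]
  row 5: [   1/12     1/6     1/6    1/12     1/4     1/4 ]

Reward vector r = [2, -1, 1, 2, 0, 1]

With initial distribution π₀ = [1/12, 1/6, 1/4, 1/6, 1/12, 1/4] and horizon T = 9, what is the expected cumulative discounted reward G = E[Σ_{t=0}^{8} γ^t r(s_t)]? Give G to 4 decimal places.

G = 4.6135

t=0: π = [0.0833, 0.1667, 0.2500, 0.1667, 0.0833, 0.2500], E[r] = 0.8333, γ^t·E[r] = 0.833333, running G = 0.833333
t=1: π = [0.1389, 0.1181, 0.2222, 0.0972, 0.2222, 0.2014], E[r] = 0.7778, γ^t·E[r] = 0.700000, running G = 1.533333
t=2: π = [0.1395, 0.1372, 0.2031, 0.0932, 0.2245, 0.2025], E[r] = 0.7338, γ^t·E[r] = 0.594375, running G = 2.127708
t=3: π = [0.1406, 0.1376, 0.1975, 0.0948, 0.2312, 0.1982], E[r] = 0.7289, γ^t·E[r] = 0.531352, running G = 2.659060
t=4: π = [0.1416, 0.1384, 0.1964, 0.0948, 0.2321, 0.1967], E[r] = 0.7275, γ^t·E[r] = 0.477304, running G = 3.136364
t=5: π = [0.1418, 0.1384, 0.1961, 0.0949, 0.2324, 0.1964], E[r] = 0.7274, γ^t·E[r] = 0.429526, running G = 3.565890
t=6: π = [0.1419, 0.1384, 0.1961, 0.0949, 0.2325, 0.1963], E[r] = 0.7274, γ^t·E[r] = 0.386562, running G = 3.952452
t=7: π = [0.1419, 0.1384, 0.1961, 0.0949, 0.2325, 0.1963], E[r] = 0.7274, γ^t·E[r] = 0.347907, running G = 4.300359
t=8: π = [0.1419, 0.1384, 0.1961, 0.0949, 0.2325, 0.1963], E[r] = 0.7274, γ^t·E[r] = 0.313116, running G = 4.613475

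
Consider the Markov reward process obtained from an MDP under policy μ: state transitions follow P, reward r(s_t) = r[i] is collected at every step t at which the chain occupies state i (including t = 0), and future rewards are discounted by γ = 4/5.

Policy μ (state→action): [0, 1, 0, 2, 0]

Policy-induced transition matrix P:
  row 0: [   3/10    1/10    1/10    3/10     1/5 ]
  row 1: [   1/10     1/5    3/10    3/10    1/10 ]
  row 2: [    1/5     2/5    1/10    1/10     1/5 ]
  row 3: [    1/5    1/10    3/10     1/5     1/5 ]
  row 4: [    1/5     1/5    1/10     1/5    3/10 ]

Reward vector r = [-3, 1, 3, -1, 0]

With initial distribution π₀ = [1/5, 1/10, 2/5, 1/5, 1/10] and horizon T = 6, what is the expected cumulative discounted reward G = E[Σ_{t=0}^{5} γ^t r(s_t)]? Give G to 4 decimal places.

t=0: π = [0.2000, 0.1000, 0.4000, 0.2000, 0.1000], E[r] = 0.5000, γ^t·E[r] = 0.500000, running G = 0.500000
t=1: π = [0.2100, 0.2400, 0.1600, 0.1900, 0.2000], E[r] = -0.1000, γ^t·E[r] = -0.080000, running G = 0.420000
t=2: π = [0.1970, 0.1920, 0.1860, 0.2290, 0.1960], E[r] = -0.0700, γ^t·E[r] = -0.044800, running G = 0.375200
t=3: π = [0.2005, 0.1946, 0.1842, 0.2203, 0.2004], E[r] = -0.0746, γ^t·E[r] = -0.038195, running G = 0.337005
t=4: π = [0.2006, 0.1948, 0.1830, 0.2211, 0.2006], E[r] = -0.0792, γ^t·E[r] = -0.032424, running G = 0.304581
t=5: π = [0.2006, 0.1944, 0.1832, 0.2212, 0.2006], E[r] = -0.0790, γ^t·E[r] = -0.025902, running G = 0.278678

G = 0.2787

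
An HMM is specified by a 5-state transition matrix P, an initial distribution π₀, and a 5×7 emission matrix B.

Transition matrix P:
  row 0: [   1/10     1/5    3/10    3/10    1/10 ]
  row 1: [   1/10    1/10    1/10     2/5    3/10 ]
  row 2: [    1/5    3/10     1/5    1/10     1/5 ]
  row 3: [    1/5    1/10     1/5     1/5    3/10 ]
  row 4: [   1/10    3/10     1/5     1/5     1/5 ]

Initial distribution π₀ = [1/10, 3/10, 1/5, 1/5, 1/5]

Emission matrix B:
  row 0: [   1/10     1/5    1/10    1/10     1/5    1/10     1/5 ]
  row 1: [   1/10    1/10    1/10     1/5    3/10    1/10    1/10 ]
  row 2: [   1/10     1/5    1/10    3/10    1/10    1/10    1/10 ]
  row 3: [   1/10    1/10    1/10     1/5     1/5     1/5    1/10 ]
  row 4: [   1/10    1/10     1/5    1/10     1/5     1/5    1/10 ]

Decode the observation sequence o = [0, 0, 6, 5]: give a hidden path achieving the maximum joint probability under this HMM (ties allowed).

t=0: δ = [1.000e-02, 3.000e-02, 2.000e-02, 2.000e-02, 2.000e-02]  (obs o_0=0)
t=1: δ = [4.000e-04, 6.000e-04, 4.000e-04, 1.200e-03, 9.000e-04]  ψ = [2, 2, 2, 1, 1]  (obs o_1=0)
t=2: δ = [4.800e-05, 2.700e-05, 2.400e-05, 2.400e-05, 3.600e-05]  ψ = [3, 4, 3, 1, 3]  (obs o_2=6)
t=3: δ = [4.800e-07, 1.080e-06, 1.440e-06, 2.880e-06, 1.620e-06]  ψ = [0, 4, 0, 0, 1]  (obs o_3=5)
backtrack: best end state = 3; path = [1, 3, 0, 3]

path = [1, 3, 0, 3]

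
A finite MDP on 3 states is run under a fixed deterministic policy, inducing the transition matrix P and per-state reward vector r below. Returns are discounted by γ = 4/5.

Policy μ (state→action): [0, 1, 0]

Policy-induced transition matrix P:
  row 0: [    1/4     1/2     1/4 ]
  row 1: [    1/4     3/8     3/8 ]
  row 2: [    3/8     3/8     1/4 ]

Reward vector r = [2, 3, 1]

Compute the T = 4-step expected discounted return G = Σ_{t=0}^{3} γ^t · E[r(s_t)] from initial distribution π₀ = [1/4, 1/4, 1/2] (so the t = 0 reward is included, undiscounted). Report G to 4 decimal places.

t=0: π = [0.2500, 0.2500, 0.5000], E[r] = 1.7500, γ^t·E[r] = 1.750000, running G = 1.750000
t=1: π = [0.3125, 0.4063, 0.2813], E[r] = 2.1250, γ^t·E[r] = 1.700000, running G = 3.450000
t=2: π = [0.2852, 0.4141, 0.3008], E[r] = 2.1133, γ^t·E[r] = 1.352500, running G = 4.802500
t=3: π = [0.2876, 0.4106, 0.3018], E[r] = 2.1089, γ^t·E[r] = 1.079750, running G = 5.882250

G = 5.8823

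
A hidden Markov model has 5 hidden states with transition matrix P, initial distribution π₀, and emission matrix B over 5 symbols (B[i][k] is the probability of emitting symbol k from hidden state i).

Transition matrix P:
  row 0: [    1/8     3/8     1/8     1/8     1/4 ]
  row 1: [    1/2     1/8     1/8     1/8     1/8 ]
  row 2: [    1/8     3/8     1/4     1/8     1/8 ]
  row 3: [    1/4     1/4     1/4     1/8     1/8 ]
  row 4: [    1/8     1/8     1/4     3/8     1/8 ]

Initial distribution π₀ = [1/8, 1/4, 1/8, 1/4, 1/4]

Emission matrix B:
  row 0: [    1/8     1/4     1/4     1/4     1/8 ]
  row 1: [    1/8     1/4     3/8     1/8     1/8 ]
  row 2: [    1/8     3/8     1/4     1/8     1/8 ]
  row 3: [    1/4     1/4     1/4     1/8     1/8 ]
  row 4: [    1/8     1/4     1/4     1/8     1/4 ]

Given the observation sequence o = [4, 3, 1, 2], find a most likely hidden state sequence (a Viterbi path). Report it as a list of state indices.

t=0: δ = [1.562e-02, 3.125e-02, 1.562e-02, 3.125e-02, 6.250e-02]  (obs o_0=4)
t=1: δ = [3.906e-03, 9.766e-04, 1.953e-03, 2.930e-03, 9.766e-04]  ψ = [1, 3, 4, 4, 4]  (obs o_1=3)
t=2: δ = [1.831e-04, 3.662e-04, 2.747e-04, 1.221e-04, 2.441e-04]  ψ = [3, 0, 3, 0, 0]  (obs o_2=1)
t=3: δ = [4.578e-05, 3.862e-05, 1.717e-05, 2.289e-05, 1.144e-05]  ψ = [1, 2, 2, 4, 0]  (obs o_3=2)
backtrack: best end state = 0; path = [1, 0, 1, 0]

path = [1, 0, 1, 0]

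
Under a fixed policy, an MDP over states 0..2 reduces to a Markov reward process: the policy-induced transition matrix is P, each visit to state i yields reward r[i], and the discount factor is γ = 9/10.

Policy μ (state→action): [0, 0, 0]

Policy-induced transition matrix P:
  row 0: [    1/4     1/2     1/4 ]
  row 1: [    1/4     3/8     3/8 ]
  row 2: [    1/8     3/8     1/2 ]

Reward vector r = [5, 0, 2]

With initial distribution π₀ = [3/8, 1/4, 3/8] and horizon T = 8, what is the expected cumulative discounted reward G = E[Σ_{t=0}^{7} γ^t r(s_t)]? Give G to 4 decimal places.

t=0: π = [0.3750, 0.2500, 0.3750], E[r] = 2.6250, γ^t·E[r] = 2.625000, running G = 2.625000
t=1: π = [0.2031, 0.4219, 0.3750], E[r] = 1.7656, γ^t·E[r] = 1.589063, running G = 4.214063
t=2: π = [0.2031, 0.4004, 0.3965], E[r] = 1.8086, γ^t·E[r] = 1.464961, running G = 5.679023
t=3: π = [0.2004, 0.4004, 0.3992], E[r] = 1.8005, γ^t·E[r] = 1.312592, running G = 6.991615
t=4: π = [0.2001, 0.4001, 0.3998], E[r] = 1.8002, γ^t·E[r] = 1.181112, running G = 8.172727
t=5: π = [0.2000, 0.4000, 0.4000], E[r] = 1.8000, γ^t·E[r] = 1.062902, running G = 9.235629
t=6: π = [0.2000, 0.4000, 0.4000], E[r] = 1.8000, γ^t·E[r] = 0.956598, running G = 10.192227
t=7: π = [0.2000, 0.4000, 0.4000], E[r] = 1.8000, γ^t·E[r] = 0.860935, running G = 11.053162

G = 11.0532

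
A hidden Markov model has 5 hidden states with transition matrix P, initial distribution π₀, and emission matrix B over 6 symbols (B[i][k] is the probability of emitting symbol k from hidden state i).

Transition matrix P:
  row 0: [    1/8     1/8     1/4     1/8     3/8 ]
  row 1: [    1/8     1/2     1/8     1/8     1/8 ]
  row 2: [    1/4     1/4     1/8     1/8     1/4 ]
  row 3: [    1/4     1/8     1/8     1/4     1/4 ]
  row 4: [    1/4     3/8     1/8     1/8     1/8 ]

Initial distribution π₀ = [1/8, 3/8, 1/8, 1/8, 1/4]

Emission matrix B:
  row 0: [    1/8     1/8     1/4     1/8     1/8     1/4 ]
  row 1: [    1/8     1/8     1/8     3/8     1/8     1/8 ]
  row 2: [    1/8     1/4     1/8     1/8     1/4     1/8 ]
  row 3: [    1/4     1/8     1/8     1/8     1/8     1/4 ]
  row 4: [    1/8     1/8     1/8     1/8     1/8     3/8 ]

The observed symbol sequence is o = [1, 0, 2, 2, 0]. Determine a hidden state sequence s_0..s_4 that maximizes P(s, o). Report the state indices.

t=0: δ = [1.562e-02, 4.688e-02, 3.125e-02, 1.562e-02, 3.125e-02]  (obs o_0=1)
t=1: δ = [9.766e-04, 2.930e-03, 7.324e-04, 1.465e-03, 9.766e-04]  ψ = [2, 1, 1, 1, 2]  (obs o_1=0)
t=2: δ = [9.155e-05, 1.831e-04, 4.578e-05, 4.578e-05, 4.578e-05]  ψ = [1, 1, 1, 1, 0]  (obs o_2=2)
t=3: δ = [5.722e-06, 1.144e-05, 2.861e-06, 2.861e-06, 4.292e-06]  ψ = [1, 1, 0, 1, 0]  (obs o_3=2)
t=4: δ = [1.788e-07, 7.153e-07, 1.788e-07, 3.576e-07, 2.682e-07]  ψ = [1, 1, 0, 1, 0]  (obs o_4=0)
backtrack: best end state = 1; path = [1, 1, 1, 1, 1]

path = [1, 1, 1, 1, 1]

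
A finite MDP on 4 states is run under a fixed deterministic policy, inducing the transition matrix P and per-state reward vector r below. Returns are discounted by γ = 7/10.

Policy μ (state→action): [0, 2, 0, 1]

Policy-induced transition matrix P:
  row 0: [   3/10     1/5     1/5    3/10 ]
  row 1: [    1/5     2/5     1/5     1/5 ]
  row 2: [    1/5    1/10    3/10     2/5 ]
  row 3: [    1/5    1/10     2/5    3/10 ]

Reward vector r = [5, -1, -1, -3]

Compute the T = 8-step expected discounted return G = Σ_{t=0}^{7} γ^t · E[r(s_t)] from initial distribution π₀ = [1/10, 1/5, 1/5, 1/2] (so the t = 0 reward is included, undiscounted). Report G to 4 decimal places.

G = -2.0634

t=0: π = [0.1000, 0.2000, 0.2000, 0.5000], E[r] = -1.4000, γ^t·E[r] = -1.400000, running G = -1.400000
t=1: π = [0.2100, 0.1700, 0.3200, 0.3000], E[r] = -0.3400, γ^t·E[r] = -0.238000, running G = -1.638000
t=2: π = [0.2210, 0.1720, 0.2920, 0.3150], E[r] = -0.3040, γ^t·E[r] = -0.148960, running G = -1.786960
t=3: π = [0.2221, 0.1737, 0.2922, 0.3120], E[r] = -0.2914, γ^t·E[r] = -0.099950, running G = -1.886910
t=4: π = [0.2222, 0.1743, 0.2916, 0.3119], E[r] = -0.2904, γ^t·E[r] = -0.069735, running G = -1.956645
t=5: π = [0.2222, 0.1745, 0.2915, 0.3117], E[r] = -0.2901, γ^t·E[r] = -0.048763, running G = -2.005408
t=6: π = [0.2222, 0.1746, 0.2915, 0.3117], E[r] = -0.2901, γ^t·E[r] = -0.034126, running G = -2.039534
t=7: π = [0.2222, 0.1746, 0.2915, 0.3117], E[r] = -0.2901, γ^t·E[r] = -0.023887, running G = -2.063421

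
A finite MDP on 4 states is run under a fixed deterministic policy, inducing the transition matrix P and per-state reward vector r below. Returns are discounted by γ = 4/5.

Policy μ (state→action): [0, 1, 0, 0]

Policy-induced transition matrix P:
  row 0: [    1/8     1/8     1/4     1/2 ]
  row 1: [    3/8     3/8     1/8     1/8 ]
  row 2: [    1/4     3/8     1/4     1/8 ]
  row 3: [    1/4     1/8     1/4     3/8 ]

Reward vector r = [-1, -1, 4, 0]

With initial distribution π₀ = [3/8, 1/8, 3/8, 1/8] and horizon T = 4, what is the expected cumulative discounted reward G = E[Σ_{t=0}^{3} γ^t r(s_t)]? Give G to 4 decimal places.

t=0: π = [0.3750, 0.1250, 0.3750, 0.1250], E[r] = 1.0000, γ^t·E[r] = 1.000000, running G = 1.000000
t=1: π = [0.2188, 0.2500, 0.2344, 0.2969], E[r] = 0.4688, γ^t·E[r] = 0.375000, running G = 1.375000
t=2: π = [0.2539, 0.2461, 0.2188, 0.2813], E[r] = 0.3750, γ^t·E[r] = 0.240000, running G = 1.615000
t=3: π = [0.2490, 0.2412, 0.2192, 0.2905], E[r] = 0.3867, γ^t·E[r] = 0.198000, running G = 1.813000

G = 1.8130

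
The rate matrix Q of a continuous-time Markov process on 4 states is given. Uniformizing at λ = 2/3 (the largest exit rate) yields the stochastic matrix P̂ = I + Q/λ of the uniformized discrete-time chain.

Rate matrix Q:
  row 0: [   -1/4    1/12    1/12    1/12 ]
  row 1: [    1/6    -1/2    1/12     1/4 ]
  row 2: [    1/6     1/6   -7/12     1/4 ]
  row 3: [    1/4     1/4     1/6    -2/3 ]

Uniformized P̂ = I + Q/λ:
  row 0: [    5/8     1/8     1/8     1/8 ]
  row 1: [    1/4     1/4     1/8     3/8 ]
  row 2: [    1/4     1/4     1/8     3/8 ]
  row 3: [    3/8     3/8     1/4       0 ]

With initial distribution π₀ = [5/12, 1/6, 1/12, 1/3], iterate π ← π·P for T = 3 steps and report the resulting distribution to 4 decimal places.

t=0: π = [0.4167, 0.1667, 0.0833, 0.3333]
t=1: π = [0.4479, 0.2396, 0.1667, 0.1458]
t=2: π = [0.4362, 0.2122, 0.1432, 0.2083]
t=3: π = [0.4396, 0.2215, 0.1510, 0.1878]

π = [0.4396, 0.2215, 0.1510, 0.1878]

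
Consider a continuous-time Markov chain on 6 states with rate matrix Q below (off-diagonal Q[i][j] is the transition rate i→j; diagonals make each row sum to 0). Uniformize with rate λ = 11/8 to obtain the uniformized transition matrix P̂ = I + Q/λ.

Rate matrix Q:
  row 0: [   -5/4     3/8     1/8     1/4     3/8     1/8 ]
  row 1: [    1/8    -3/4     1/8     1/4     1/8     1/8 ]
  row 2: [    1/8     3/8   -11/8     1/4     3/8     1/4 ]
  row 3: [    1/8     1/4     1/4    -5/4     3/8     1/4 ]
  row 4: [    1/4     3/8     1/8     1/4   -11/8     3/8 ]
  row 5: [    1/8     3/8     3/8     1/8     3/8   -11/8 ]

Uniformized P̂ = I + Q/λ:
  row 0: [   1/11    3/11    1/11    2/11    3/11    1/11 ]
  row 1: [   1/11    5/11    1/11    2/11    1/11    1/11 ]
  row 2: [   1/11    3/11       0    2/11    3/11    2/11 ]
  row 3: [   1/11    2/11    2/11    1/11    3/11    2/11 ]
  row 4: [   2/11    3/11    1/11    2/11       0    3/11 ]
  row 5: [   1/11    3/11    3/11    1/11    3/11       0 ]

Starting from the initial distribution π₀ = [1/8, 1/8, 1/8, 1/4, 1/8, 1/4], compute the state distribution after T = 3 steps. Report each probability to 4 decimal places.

π = [0.1058, 0.3147, 0.1213, 0.1543, 0.1716, 0.1322]

t=0: π = [0.1250, 0.1250, 0.1250, 0.2500, 0.1250, 0.2500]
t=1: π = [0.1023, 0.2727, 0.1477, 0.1364, 0.2159, 0.1250]
t=2: π = [0.1105, 0.3099, 0.1126, 0.1581, 0.1643, 0.1446]
t=3: π = [0.1058, 0.3147, 0.1213, 0.1543, 0.1716, 0.1322]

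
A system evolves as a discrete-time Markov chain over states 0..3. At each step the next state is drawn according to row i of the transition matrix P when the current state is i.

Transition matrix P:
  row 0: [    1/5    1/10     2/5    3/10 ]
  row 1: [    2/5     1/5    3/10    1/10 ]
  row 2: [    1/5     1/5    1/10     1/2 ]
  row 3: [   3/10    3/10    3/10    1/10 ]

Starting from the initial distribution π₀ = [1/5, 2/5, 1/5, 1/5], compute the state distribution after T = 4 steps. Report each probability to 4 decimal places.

π = [0.2664, 0.1996, 0.2723, 0.2617]

t=0: π = [0.2000, 0.4000, 0.2000, 0.2000]
t=1: π = [0.3000, 0.2000, 0.2800, 0.2200]
t=2: π = [0.2620, 0.1920, 0.2740, 0.2720]
t=3: π = [0.2656, 0.2010, 0.2714, 0.2620]
t=4: π = [0.2664, 0.1996, 0.2723, 0.2617]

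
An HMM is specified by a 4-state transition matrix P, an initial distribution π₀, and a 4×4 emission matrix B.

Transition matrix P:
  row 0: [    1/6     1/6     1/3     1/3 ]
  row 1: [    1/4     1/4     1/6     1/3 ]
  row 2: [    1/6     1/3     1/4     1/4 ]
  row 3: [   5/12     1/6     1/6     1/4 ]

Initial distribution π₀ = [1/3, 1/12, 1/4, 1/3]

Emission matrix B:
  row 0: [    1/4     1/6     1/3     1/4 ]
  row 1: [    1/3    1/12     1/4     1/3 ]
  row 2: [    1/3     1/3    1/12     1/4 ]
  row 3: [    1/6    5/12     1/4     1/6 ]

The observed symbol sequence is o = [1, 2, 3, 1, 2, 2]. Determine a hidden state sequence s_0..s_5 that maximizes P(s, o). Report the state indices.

path = [3, 0, 2, 3, 0, 3]

t=0: δ = [5.556e-02, 6.944e-03, 8.333e-02, 1.389e-01]  (obs o_0=1)
t=1: δ = [1.929e-02, 6.944e-03, 1.929e-03, 8.681e-03]  ψ = [3, 2, 3, 3]  (obs o_1=2)
t=2: δ = [9.042e-04, 1.072e-03, 1.608e-03, 1.072e-03]  ψ = [3, 0, 0, 0]  (obs o_2=3)
t=3: δ = [7.442e-05, 4.465e-05, 1.340e-04, 1.674e-04]  ψ = [3, 2, 2, 2]  (obs o_3=1)
t=4: δ = [2.326e-05, 1.116e-05, 2.791e-06, 1.047e-05]  ψ = [3, 2, 2, 3]  (obs o_4=2)
t=5: δ = [1.454e-06, 9.690e-07, 6.460e-07, 1.938e-06]  ψ = [3, 0, 0, 0]  (obs o_5=2)
backtrack: best end state = 3; path = [3, 0, 2, 3, 0, 3]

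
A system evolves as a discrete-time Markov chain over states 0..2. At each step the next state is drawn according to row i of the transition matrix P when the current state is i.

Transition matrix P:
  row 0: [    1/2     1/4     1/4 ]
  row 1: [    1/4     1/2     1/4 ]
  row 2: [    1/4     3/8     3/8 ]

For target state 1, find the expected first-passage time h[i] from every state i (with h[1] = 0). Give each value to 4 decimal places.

h = [3.5000, 0.0000, 3.0000]

First-step conditioning: h[1] = 0; for i ≠ 1, h[i] = 1 + Σ_k P[i][k]·h[k].
  h[0] = 1 + 1/2·h[0] + 1/4·h[2]
  h[2] = 1 + 1/4·h[0] + 3/8·h[2]
Solving the 2×2 linear system over states ≠ 1 gives exactly h = [7/2, 0, 3] (h[1] = 0 is the target).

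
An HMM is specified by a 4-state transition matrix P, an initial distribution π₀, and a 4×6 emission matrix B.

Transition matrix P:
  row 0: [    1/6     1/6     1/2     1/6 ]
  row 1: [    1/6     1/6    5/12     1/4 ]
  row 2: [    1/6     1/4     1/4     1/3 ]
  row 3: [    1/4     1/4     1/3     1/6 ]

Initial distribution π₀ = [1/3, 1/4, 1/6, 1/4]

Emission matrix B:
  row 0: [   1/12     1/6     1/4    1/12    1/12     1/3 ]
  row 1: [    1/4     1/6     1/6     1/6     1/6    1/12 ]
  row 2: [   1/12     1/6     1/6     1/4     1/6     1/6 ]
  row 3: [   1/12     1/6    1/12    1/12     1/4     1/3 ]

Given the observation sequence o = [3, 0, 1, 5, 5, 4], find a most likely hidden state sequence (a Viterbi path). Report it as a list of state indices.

path = [2, 1, 2, 3, 0, 2]

t=0: δ = [2.778e-02, 4.167e-02, 4.167e-02, 2.083e-02]  (obs o_0=3)
t=1: δ = [5.787e-04, 2.604e-03, 1.447e-03, 1.157e-03]  ψ = [1, 2, 1, 2]  (obs o_1=0)
t=2: δ = [7.234e-05, 7.234e-05, 1.808e-04, 1.085e-04]  ψ = [1, 1, 1, 1]  (obs o_2=1)
t=3: δ = [1.005e-05, 3.768e-06, 7.535e-06, 2.009e-05]  ψ = [2, 2, 2, 2]  (obs o_3=5)
t=4: δ = [1.674e-06, 4.186e-07, 1.116e-06, 1.116e-06]  ψ = [3, 3, 3, 3]  (obs o_4=5)
t=5: δ = [2.326e-08, 4.651e-08, 1.395e-07, 9.303e-08]  ψ = [0, 0, 0, 2]  (obs o_5=4)
backtrack: best end state = 2; path = [2, 1, 2, 3, 0, 2]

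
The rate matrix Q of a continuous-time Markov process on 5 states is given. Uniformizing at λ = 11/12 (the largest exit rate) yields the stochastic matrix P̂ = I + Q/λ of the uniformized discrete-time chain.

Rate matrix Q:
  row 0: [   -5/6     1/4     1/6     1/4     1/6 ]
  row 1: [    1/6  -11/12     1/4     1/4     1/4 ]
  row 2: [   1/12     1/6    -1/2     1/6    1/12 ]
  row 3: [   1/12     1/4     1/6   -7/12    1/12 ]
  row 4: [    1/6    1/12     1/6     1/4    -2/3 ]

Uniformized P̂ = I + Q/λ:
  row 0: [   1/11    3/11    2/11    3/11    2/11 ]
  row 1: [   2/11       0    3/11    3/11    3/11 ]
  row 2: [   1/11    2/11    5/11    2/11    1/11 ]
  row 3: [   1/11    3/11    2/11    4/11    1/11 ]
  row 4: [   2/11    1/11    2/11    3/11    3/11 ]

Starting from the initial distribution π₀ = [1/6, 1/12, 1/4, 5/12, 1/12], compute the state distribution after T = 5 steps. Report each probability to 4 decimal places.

π = [0.1213, 0.1717, 0.2714, 0.2729, 0.1627]

t=0: π = [0.1667, 0.0833, 0.2500, 0.4167, 0.0833]
t=1: π = [0.1061, 0.2121, 0.2576, 0.2879, 0.1364]
t=2: π = [0.1226, 0.1667, 0.2713, 0.2755, 0.1639]
t=3: π = [0.1210, 0.1728, 0.2710, 0.2731, 0.1622]
t=4: π = [0.1214, 0.1715, 0.2714, 0.2729, 0.1628]
t=5: π = [0.1213, 0.1717, 0.2714, 0.2729, 0.1627]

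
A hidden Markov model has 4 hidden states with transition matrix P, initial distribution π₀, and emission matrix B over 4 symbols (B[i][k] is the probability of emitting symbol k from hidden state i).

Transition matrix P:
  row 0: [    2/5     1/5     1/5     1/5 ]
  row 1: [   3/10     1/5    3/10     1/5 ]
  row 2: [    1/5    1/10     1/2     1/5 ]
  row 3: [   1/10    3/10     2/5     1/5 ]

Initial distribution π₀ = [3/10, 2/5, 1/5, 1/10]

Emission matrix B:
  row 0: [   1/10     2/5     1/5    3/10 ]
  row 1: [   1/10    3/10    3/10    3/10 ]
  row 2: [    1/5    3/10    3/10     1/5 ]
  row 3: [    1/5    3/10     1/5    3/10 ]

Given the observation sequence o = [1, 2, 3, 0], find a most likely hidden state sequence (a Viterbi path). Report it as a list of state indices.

path = [1, 2, 2, 2]

t=0: δ = [1.200e-01, 1.200e-01, 6.000e-02, 3.000e-02]  (obs o_0=1)
t=1: δ = [9.600e-03, 7.200e-03, 1.080e-02, 4.800e-03]  ψ = [0, 0, 1, 0]  (obs o_1=2)
t=2: δ = [1.152e-03, 5.760e-04, 1.080e-03, 6.480e-04]  ψ = [0, 0, 2, 2]  (obs o_2=3)
t=3: δ = [4.608e-05, 2.304e-05, 1.080e-04, 4.608e-05]  ψ = [0, 0, 2, 0]  (obs o_3=0)
backtrack: best end state = 2; path = [1, 2, 2, 2]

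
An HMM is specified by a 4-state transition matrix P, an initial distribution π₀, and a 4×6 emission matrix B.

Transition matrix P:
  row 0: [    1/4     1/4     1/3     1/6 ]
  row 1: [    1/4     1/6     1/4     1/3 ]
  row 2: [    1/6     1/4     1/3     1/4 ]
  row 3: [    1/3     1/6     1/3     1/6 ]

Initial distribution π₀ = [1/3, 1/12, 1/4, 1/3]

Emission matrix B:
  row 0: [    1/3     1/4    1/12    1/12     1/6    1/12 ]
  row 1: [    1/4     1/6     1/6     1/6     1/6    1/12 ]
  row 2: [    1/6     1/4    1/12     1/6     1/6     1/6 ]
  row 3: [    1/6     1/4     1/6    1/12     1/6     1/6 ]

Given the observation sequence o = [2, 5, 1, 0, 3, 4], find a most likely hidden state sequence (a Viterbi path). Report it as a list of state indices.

path = [3, 2, 3, 0, 2, 2]

t=0: δ = [2.778e-02, 1.389e-02, 2.083e-02, 5.556e-02]  (obs o_0=2)
t=1: δ = [1.543e-03, 7.716e-04, 3.086e-03, 1.543e-03]  ψ = [3, 3, 3, 3]  (obs o_1=5)
t=2: δ = [1.286e-04, 1.286e-04, 2.572e-04, 1.929e-04]  ψ = [2, 2, 2, 2]  (obs o_2=1)
t=3: δ = [2.143e-05, 1.608e-05, 1.429e-05, 1.072e-05]  ψ = [3, 2, 2, 2]  (obs o_3=0)
t=4: δ = [4.465e-07, 8.931e-07, 1.191e-06, 4.465e-07]  ψ = [0, 0, 0, 1]  (obs o_4=3)
t=5: δ = [3.721e-08, 4.961e-08, 6.615e-08, 4.961e-08]  ψ = [1, 2, 2, 1]  (obs o_5=4)
backtrack: best end state = 2; path = [3, 2, 3, 0, 2, 2]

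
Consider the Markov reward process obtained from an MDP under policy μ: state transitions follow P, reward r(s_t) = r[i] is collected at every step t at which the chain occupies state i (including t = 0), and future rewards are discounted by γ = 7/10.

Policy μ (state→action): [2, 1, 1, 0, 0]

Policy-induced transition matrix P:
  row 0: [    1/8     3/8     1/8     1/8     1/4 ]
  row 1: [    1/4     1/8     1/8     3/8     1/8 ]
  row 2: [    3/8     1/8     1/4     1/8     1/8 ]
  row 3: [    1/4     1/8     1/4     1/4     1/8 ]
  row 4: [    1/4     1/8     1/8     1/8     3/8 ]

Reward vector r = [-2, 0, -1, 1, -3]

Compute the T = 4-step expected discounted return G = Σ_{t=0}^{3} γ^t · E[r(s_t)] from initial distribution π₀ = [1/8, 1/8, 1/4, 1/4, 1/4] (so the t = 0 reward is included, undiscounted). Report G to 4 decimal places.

t=0: π = [0.1250, 0.1250, 0.2500, 0.2500, 0.2500], E[r] = -1.0000, γ^t·E[r] = -1.000000, running G = -1.000000
t=1: π = [0.2656, 0.1563, 0.1875, 0.1875, 0.2031], E[r] = -1.1406, γ^t·E[r] = -0.798438, running G = -1.798438
t=2: π = [0.2402, 0.1914, 0.1719, 0.1875, 0.2090], E[r] = -1.0918, γ^t·E[r] = -0.534980, running G = -2.333418
t=3: π = [0.2415, 0.1851, 0.1699, 0.1963, 0.2073], E[r] = -1.0784, γ^t·E[r] = -0.369881, running G = -2.703299

G = -2.7033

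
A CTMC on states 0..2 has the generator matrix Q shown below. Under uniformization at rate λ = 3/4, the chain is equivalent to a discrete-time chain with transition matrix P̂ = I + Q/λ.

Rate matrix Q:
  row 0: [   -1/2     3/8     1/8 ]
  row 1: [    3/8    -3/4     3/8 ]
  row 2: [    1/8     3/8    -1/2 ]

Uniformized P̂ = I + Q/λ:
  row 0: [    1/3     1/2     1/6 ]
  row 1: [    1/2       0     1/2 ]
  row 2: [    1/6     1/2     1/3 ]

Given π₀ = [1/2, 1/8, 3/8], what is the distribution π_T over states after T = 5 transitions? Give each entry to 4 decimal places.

t=0: π = [0.5000, 0.1250, 0.3750]
t=1: π = [0.2917, 0.4375, 0.2708]
t=2: π = [0.3611, 0.2813, 0.3576]
t=3: π = [0.3206, 0.3594, 0.3200]
t=4: π = [0.3399, 0.3203, 0.3398]
t=5: π = [0.3301, 0.3398, 0.3301]

π = [0.3301, 0.3398, 0.3301]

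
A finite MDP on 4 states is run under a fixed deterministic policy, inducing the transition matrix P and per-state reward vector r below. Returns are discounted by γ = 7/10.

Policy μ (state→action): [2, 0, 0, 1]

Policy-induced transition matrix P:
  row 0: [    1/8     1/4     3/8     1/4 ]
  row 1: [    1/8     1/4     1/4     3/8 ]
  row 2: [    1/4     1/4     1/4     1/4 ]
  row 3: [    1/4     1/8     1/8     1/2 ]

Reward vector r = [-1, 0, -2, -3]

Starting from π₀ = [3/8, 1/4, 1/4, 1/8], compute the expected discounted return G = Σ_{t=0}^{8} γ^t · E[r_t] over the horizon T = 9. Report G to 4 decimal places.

t=0: π = [0.3750, 0.2500, 0.2500, 0.1250], E[r] = -1.2500, γ^t·E[r] = -1.250000, running G = -1.250000
t=1: π = [0.1719, 0.2344, 0.2813, 0.3125], E[r] = -1.6719, γ^t·E[r] = -1.170313, running G = -2.420313
t=2: π = [0.1992, 0.2109, 0.2324, 0.3574], E[r] = -1.7363, γ^t·E[r] = -0.850801, running G = -3.271113
t=3: π = [0.1987, 0.2053, 0.2302, 0.3657], E[r] = -1.7563, γ^t·E[r] = -0.602427, running G = -3.873541
t=4: π = [0.1995, 0.2043, 0.2291, 0.3671], E[r] = -1.7590, γ^t·E[r] = -0.422344, running G = -4.295884
t=5: π = [0.1995, 0.2041, 0.2290, 0.3673], E[r] = -1.7596, γ^t·E[r] = -0.295729, running G = -4.591613
t=6: π = [0.1995, 0.2041, 0.2290, 0.3673], E[r] = -1.7596, γ^t·E[r] = -0.207018, running G = -4.798631
t=7: π = [0.1995, 0.2041, 0.2290, 0.3673], E[r] = -1.7596, γ^t·E[r] = -0.144914, running G = -4.943544
t=8: π = [0.1995, 0.2041, 0.2290, 0.3673], E[r] = -1.7596, γ^t·E[r] = -0.101440, running G = -5.044984

G = -5.0450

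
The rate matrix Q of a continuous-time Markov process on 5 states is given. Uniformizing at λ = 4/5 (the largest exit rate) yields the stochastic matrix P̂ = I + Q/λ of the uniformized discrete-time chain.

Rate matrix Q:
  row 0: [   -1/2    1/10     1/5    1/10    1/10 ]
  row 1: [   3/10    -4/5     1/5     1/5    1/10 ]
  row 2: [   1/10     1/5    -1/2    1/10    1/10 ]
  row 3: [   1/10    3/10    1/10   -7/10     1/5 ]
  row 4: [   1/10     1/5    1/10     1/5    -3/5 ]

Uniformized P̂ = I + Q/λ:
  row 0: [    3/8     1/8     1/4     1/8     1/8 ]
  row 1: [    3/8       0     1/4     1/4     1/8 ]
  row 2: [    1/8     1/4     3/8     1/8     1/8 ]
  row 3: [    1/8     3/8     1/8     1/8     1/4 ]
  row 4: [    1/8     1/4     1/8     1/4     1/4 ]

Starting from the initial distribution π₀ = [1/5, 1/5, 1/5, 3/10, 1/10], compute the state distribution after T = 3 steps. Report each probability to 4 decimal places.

t=0: π = [0.2000, 0.2000, 0.2000, 0.3000, 0.1000]
t=1: π = [0.2250, 0.2125, 0.2250, 0.1625, 0.1750]
t=2: π = [0.2344, 0.1891, 0.2359, 0.1734, 0.1672]
t=3: π = [0.2309, 0.1951, 0.2369, 0.1695, 0.1676]

π = [0.2309, 0.1951, 0.2369, 0.1695, 0.1676]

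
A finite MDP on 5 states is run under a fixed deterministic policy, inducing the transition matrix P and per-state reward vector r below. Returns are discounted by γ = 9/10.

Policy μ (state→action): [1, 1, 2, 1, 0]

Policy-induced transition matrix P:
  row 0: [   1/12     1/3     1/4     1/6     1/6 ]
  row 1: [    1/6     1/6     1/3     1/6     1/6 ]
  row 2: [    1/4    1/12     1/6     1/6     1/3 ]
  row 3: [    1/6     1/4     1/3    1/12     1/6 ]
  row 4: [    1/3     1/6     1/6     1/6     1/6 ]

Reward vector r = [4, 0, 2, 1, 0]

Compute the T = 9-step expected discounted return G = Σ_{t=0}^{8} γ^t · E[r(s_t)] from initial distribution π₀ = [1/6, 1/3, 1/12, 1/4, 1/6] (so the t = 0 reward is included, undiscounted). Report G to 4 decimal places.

G = 8.5353

t=0: π = [0.1667, 0.3333, 0.0833, 0.2500, 0.1667], E[r] = 1.0833, γ^t·E[r] = 1.083333, running G = 1.083333
t=1: π = [0.1875, 0.2083, 0.2778, 0.1458, 0.1806], E[r] = 1.4514, γ^t·E[r] = 1.306250, running G = 2.389583
t=2: π = [0.2043, 0.1869, 0.2413, 0.1545, 0.2130], E[r] = 1.4543, γ^t·E[r] = 1.177969, running G = 3.567552
t=3: π = [0.2052, 0.1935, 0.2406, 0.1538, 0.2069], E[r] = 1.4560, γ^t·E[r] = 1.061402, running G = 4.628954
t=4: π = [0.2041, 0.1936, 0.2416, 0.1539, 0.2068], E[r] = 1.4535, γ^t·E[r] = 0.953656, running G = 5.582611
t=5: π = [0.2043, 0.1934, 0.2416, 0.1538, 0.2069], E[r] = 1.4541, γ^t·E[r] = 0.858605, running G = 6.441215
t=6: π = [0.2043, 0.1934, 0.2416, 0.1538, 0.2069], E[r] = 1.4540, γ^t·E[r] = 0.772732, running G = 7.213947
t=7: π = [0.2043, 0.1934, 0.2416, 0.1538, 0.2069], E[r] = 1.4540, γ^t·E[r] = 0.695455, running G = 7.909402
t=8: π = [0.2043, 0.1934, 0.2416, 0.1538, 0.2069], E[r] = 1.4540, γ^t·E[r] = 0.625909, running G = 8.535311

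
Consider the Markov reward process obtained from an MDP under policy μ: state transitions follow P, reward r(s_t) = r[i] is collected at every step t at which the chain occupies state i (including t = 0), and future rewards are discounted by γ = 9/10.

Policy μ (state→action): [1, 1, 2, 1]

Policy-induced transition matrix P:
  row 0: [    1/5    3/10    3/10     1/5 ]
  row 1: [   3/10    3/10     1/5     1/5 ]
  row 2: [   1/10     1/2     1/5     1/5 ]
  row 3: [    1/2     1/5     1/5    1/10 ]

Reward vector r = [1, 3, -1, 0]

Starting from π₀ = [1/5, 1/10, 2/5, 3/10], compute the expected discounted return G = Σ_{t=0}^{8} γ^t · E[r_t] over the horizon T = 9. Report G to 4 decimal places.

G = 5.3885

t=0: π = [0.2000, 0.1000, 0.4000, 0.3000], E[r] = 0.1000, γ^t·E[r] = 0.100000, running G = 0.100000
t=1: π = [0.2600, 0.3500, 0.2200, 0.1700], E[r] = 1.0900, γ^t·E[r] = 0.981000, running G = 1.081000
t=2: π = [0.2640, 0.3270, 0.2260, 0.1830], E[r] = 1.0190, γ^t·E[r] = 0.825390, running G = 1.906390
t=3: π = [0.2650, 0.3269, 0.2264, 0.1817], E[r] = 1.0193, γ^t·E[r] = 0.743070, running G = 2.649460
t=4: π = [0.2646, 0.3271, 0.2265, 0.1818], E[r] = 1.0194, γ^t·E[r] = 0.668822, running G = 3.318281
t=5: π = [0.2646, 0.3271, 0.2265, 0.1818], E[r] = 1.0195, γ^t·E[r] = 0.602008, running G = 3.920289
t=6: π = [0.2646, 0.3271, 0.2265, 0.1818], E[r] = 1.0195, γ^t·E[r] = 0.541793, running G = 4.462082
t=7: π = [0.2646, 0.3271, 0.2265, 0.1818], E[r] = 1.0195, γ^t·E[r] = 0.487614, running G = 4.949696
t=8: π = [0.2646, 0.3271, 0.2265, 0.1818], E[r] = 1.0195, γ^t·E[r] = 0.438853, running G = 5.388549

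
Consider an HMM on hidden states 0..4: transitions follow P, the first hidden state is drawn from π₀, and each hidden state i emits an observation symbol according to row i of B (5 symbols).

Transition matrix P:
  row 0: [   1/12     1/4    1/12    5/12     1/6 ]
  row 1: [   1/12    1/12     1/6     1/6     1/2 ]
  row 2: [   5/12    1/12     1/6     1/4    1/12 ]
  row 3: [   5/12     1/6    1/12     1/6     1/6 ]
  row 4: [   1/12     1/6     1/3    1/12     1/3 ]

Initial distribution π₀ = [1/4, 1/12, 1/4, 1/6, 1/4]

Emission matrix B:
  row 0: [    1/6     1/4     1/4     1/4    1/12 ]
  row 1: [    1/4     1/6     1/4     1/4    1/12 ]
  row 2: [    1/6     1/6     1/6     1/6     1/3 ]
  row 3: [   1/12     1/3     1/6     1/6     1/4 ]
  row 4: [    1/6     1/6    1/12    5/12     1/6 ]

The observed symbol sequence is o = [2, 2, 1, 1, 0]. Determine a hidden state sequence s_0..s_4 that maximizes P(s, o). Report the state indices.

path = [0, 3, 0, 3, 0]

t=0: δ = [6.250e-02, 2.083e-02, 4.167e-02, 2.778e-02, 2.083e-02]  (obs o_0=2)
t=1: δ = [4.340e-03, 3.906e-03, 1.157e-03, 4.340e-03, 8.681e-04]  ψ = [2, 0, 2, 0, 0]  (obs o_1=2)
t=2: δ = [4.521e-04, 1.808e-04, 1.085e-04, 6.028e-04, 3.255e-04]  ψ = [3, 0, 1, 0, 1]  (obs o_2=1)
t=3: δ = [6.279e-05, 1.884e-05, 1.808e-05, 6.279e-05, 1.808e-05]  ψ = [3, 0, 4, 0, 4]  (obs o_3=1)
t=4: δ = [4.361e-06, 3.925e-06, 1.005e-06, 2.180e-06, 1.744e-06]  ψ = [3, 0, 4, 0, 0]  (obs o_4=0)
backtrack: best end state = 0; path = [0, 3, 0, 3, 0]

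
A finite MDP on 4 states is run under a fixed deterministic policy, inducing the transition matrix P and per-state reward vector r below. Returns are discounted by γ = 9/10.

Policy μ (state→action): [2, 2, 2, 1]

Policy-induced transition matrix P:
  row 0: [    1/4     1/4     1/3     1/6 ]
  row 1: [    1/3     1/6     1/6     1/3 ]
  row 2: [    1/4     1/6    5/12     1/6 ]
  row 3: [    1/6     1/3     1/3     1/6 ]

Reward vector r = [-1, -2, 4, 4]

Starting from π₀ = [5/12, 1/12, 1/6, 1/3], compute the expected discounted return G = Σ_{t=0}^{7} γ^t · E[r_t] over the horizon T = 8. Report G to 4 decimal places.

t=0: π = [0.4167, 0.0833, 0.1667, 0.3333], E[r] = 1.4167, γ^t·E[r] = 1.416667, running G = 1.416667
t=1: π = [0.2292, 0.2569, 0.3333, 0.1806], E[r] = 1.3125, γ^t·E[r] = 1.181250, running G = 2.597917
t=2: π = [0.2564, 0.2159, 0.3183, 0.2095], E[r] = 1.4230, γ^t·E[r] = 1.152656, running G = 3.750573
t=3: π = [0.2505, 0.2229, 0.3239, 0.2026], E[r] = 1.4097, γ^t·E[r] = 1.027652, running G = 4.778225
t=4: π = [0.2517, 0.2213, 0.3232, 0.2038], E[r] = 1.4136, γ^t·E[r] = 0.927484, running G = 5.705710
t=5: π = [0.2515, 0.2216, 0.3234, 0.2036], E[r] = 1.4130, γ^t·E[r] = 0.834386, running G = 6.540096
t=6: π = [0.2515, 0.2215, 0.3233, 0.2036], E[r] = 1.4132, γ^t·E[r] = 0.751029, running G = 7.291125
t=7: π = [0.2515, 0.2216, 0.3234, 0.2036], E[r] = 1.4132, γ^t·E[r] = 0.675914, running G = 7.967039

G = 7.9670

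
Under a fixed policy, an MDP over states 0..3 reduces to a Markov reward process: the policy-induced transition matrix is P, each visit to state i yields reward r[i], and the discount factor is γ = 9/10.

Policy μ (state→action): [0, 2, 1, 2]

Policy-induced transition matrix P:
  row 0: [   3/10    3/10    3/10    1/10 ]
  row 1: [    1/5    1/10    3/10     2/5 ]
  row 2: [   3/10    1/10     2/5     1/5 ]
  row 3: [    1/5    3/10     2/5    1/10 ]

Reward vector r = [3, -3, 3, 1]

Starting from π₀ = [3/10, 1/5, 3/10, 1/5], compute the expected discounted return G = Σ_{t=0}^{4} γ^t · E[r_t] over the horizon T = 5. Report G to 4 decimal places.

G = 5.9031

t=0: π = [0.3000, 0.2000, 0.3000, 0.2000], E[r] = 1.4000, γ^t·E[r] = 1.400000, running G = 1.400000
t=1: π = [0.2600, 0.2000, 0.3500, 0.1900], E[r] = 1.4200, γ^t·E[r] = 1.278000, running G = 2.678000
t=2: π = [0.2610, 0.1900, 0.3540, 0.1950], E[r] = 1.4700, γ^t·E[r] = 1.190700, running G = 3.868700
t=3: π = [0.2615, 0.1912, 0.3549, 0.1924], E[r] = 1.4680, γ^t·E[r] = 1.070172, running G = 4.938872
t=4: π = [0.2616, 0.1908, 0.3547, 0.1929], E[r] = 1.4696, γ^t·E[r] = 0.964218, running G = 5.903090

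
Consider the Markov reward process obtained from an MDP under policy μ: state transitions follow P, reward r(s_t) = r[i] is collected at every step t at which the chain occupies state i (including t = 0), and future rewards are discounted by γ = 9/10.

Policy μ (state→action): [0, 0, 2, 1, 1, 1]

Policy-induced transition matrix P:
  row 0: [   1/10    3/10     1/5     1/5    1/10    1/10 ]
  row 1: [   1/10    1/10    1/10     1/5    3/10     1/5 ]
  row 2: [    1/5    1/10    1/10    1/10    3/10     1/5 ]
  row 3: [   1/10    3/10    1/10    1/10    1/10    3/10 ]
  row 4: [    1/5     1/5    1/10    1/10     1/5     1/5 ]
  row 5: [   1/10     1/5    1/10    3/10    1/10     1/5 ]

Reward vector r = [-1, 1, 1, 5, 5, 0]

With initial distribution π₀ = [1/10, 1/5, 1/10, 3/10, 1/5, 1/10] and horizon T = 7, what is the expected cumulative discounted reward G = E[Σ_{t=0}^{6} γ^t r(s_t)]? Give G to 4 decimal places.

t=0: π = [0.1000, 0.2000, 0.1000, 0.3000, 0.2000, 0.1000], E[r] = 2.7000, γ^t·E[r] = 2.700000, running G = 2.700000
t=1: π = [0.1300, 0.2100, 0.1100, 0.1500, 0.1800, 0.2200], E[r] = 1.8400, γ^t·E[r] = 1.656000, running G = 4.356000
t=2: π = [0.1290, 0.1960, 0.1130, 0.1780, 0.1820, 0.2020], E[r] = 1.9800, γ^t·E[r] = 1.603800, running G = 5.959800
t=3: π = [0.1295, 0.1998, 0.1129, 0.1729, 0.1800, 0.2049], E[r] = 1.9477, γ^t·E[r] = 1.419873, running G = 7.379673
t=4: π = [0.1293, 0.1990, 0.1130, 0.1739, 0.1805, 0.2043], E[r] = 1.9549, γ^t·E[r] = 1.282597, running G = 8.662270
t=5: π = [0.1293, 0.1991, 0.1129, 0.1737, 0.1804, 0.2045], E[r] = 1.9534, γ^t·E[r] = 1.153444, running G = 9.815714
t=6: π = [0.1293, 0.1991, 0.1129, 0.1737, 0.1805, 0.2044], E[r] = 1.9537, γ^t·E[r] = 1.038262, running G = 10.853976

G = 10.8540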